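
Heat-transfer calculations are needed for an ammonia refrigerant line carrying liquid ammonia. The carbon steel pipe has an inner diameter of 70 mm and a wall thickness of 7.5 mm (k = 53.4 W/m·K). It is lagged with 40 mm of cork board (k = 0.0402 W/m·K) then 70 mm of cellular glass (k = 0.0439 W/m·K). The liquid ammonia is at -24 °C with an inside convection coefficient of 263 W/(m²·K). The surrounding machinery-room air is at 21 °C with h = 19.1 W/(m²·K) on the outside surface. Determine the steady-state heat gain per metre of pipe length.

For a radial system each layer contributes R = ln(r_out/r_in)/(2πkL); films add R = 1/(hA).
R_inner film = 1/(h_i·2πr₁L) = 1/(263×2π×0.035×1) = 0.01729 K/W
R_carbon steel pipe wall = ln(42.5/35)/(2π×53.4×1) = 5.787×10^-4 K/W
R_cork board = ln(82.5/42.5)/(2π×0.0402×1) = 2.626 K/W
R_cellular glass = ln(152.5/82.5)/(2π×0.0439×1) = 2.227 K/W
R_outer film = 1/(h_o·2πr_oL) = 1/(19.1×2π×0.1525×1) = 0.05464 K/W
R_total = 4.926 K/W
Q = ΔT/R_total = 45/4.926

q′ ≈ 9.14 W/m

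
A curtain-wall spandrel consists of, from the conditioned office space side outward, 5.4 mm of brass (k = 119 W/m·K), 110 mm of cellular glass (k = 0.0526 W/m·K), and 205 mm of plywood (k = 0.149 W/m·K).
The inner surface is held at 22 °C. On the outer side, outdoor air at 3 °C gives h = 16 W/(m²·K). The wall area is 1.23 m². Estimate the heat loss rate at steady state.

Model the wall as resistances in series:
R_brass = L/(kA) = 0.0054/(119×1.23) = 3.689×10^-5 K/W
R_cellular glass = L/(kA) = 0.11/(0.0526×1.23) = 1.7 K/W
R_plywood = L/(kA) = 0.205/(0.149×1.23) = 1.119 K/W
R_outer film = 1/(h_o·A) = 1/(16×1.23) = 0.05081 K/W
R_total = 2.87 K/W
Q = ΔT / R_total = 19 / 2.87

Q ≈ 6.62 W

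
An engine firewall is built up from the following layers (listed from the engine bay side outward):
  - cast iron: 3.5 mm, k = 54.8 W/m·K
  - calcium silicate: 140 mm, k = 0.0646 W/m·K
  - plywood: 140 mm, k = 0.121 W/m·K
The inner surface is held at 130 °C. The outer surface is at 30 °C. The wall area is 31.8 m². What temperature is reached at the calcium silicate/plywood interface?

Using the resistance-network approach (series):
R_cast iron = L/(kA) = 0.0035/(54.8×31.8) = 2.008×10^-6 K/W
R_calcium silicate = L/(kA) = 0.14/(0.0646×31.8) = 0.06815 K/W
R_plywood = L/(kA) = 0.14/(0.121×31.8) = 0.03638 K/W
R_total = 0.1045 K/W;  Q = ΔT/R_total = 100/0.1045 = 956.6 W
T_interface = T_inner − Q·ΣR(inner→interface) = 130 − 957×0.06815

T ≈ 64.8 °C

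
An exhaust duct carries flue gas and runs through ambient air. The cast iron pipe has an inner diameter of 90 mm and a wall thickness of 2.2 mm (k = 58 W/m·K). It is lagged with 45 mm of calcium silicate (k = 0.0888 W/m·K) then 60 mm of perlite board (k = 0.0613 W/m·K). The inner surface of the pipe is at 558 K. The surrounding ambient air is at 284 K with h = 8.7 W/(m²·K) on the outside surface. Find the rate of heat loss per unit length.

Cylindrical conduction, so R = ln(r₂/r₁)/(2πkL) per layer, in series:
R_cast iron pipe wall = ln(47.2/45)/(2π×58×1) = 1.31×10^-4 K/W
R_calcium silicate = ln(92.2/47.2)/(2π×0.0888×1) = 1.2 K/W
R_perlite board = ln(152.2/92.2)/(2π×0.0613×1) = 1.301 K/W
R_outer film = 1/(h_o·2πr_oL) = 1/(8.7×2π×0.1522×1) = 0.1202 K/W
R_total = 2.622 K/W
Q = ΔT/R_total = 274/2.622

q′ ≈ 105 W/m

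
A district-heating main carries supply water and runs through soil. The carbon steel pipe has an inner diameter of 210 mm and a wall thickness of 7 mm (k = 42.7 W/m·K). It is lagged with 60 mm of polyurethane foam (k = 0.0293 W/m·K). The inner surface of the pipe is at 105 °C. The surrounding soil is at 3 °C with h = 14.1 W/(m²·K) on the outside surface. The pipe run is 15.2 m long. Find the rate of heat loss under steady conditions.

For a radial system each layer contributes R = ln(r_out/r_in)/(2πkL); films add R = 1/(hA).
R_carbon steel pipe wall = ln(112/105)/(2π×42.7×15.2) = 1.583×10^-5 K/W
R_polyurethane foam = ln(172/112)/(2π×0.0293×15.2) = 0.1533 K/W
R_outer film = 1/(h_o·2πr_oL) = 1/(14.1×2π×0.172×15.2) = 0.004317 K/W
R_total = 0.1576 K/W
Q = ΔT/R_total = 102/0.1576

Q ≈ 647 W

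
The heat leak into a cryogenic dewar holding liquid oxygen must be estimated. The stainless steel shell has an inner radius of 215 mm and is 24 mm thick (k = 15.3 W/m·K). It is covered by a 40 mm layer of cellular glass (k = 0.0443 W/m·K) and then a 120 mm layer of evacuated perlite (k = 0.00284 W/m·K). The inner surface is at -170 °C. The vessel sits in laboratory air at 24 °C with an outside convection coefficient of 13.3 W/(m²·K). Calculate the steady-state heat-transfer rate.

Q ≈ 6.19 W

Each spherical layer contributes R = (1/r_i − 1/r_o)/(4πk):
R_stainless steel shell = (1/0.215 − 1/0.239)/(4π×15.3) = 0.002429 K/W
R_cellular glass = (1/0.239 − 1/0.279)/(4π×0.0443) = 1.078 K/W
R_evacuated perlite = (1/0.279 − 1/0.399)/(4π×0.00284) = 30.2 K/W
R_outer film = 1/(h·4πr_o²) = 1/(13.3×4π×0.399²) = 0.03758 K/W
R_total = 31.32 K/W
Q = ΔT/R_total = 194/31.32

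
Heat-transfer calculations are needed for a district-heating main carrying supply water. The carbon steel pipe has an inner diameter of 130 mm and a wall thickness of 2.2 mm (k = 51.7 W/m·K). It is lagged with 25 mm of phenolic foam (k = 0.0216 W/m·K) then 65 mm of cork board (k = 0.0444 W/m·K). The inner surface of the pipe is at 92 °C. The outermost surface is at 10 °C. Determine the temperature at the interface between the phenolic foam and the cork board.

Treating each annulus and film as a series resistance:
R_carbon steel pipe wall = ln(67.2/65)/(2π×51.7×1) = 1.025×10^-4 K/W
R_phenolic foam = ln(92.2/67.2)/(2π×0.0216×1) = 2.33 K/W
R_cork board = ln(157.2/92.2)/(2π×0.0444×1) = 1.913 K/W
R_total = 4.243 K/W
Q = ΔT/R_total = 82/4.243
Q = 19.3 W/m
T_interface = T_inner − Q·ΣR(inner→interface) = 92 − 19.3×2.331

T ≈ 47 °C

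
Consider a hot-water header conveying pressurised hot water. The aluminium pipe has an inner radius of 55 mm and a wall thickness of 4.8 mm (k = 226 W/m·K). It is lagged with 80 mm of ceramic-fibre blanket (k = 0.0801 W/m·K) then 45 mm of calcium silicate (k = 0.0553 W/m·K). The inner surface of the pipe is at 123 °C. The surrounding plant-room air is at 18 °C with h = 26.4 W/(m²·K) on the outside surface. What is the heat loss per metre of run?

Treating each annulus and film as a series resistance:
R_aluminium pipe wall = ln(59.8/55)/(2π×226×1) = 5.892×10^-5 K/W
R_ceramic-fibre blanket = ln(139.8/59.8)/(2π×0.0801×1) = 1.687 K/W
R_calcium silicate = ln(184.8/139.8)/(2π×0.0553×1) = 0.8031 K/W
R_outer film = 1/(h_o·2πr_oL) = 1/(26.4×2π×0.1848×1) = 0.03262 K/W
R_total = 2.523 K/W
Q = ΔT/R_total = 105/2.523

q′ ≈ 41.6 W/m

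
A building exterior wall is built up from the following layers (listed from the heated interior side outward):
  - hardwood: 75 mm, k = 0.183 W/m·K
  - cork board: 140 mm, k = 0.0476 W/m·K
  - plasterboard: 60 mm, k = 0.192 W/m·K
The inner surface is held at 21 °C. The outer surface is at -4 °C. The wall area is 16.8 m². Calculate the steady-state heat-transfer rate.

Q ≈ 115 W

Using the resistance-network approach (series):
R_hardwood = L/(kA) = 0.075/(0.183×16.8) = 0.0244 K/W
R_cork board = L/(kA) = 0.14/(0.0476×16.8) = 0.1751 K/W
R_plasterboard = L/(kA) = 0.06/(0.192×16.8) = 0.0186 K/W
R_total = 0.2181 K/W
Q = ΔT / R_total = 25 / 0.2181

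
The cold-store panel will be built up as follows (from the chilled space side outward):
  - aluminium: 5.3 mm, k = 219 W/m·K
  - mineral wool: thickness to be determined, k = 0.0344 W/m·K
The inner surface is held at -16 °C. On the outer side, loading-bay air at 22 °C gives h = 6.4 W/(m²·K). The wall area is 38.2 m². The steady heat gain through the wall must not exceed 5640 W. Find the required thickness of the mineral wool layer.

Series thermal resistances:
R_aluminium = L/(kA) = 0.0053/(219×38.2) = 6.335×10^-7 K/W
R_outer film = 1/(h_o·A) = 1/(6.4×38.2) = 0.00409 K/W
Sum of the known resistances R_other = 0.004091 K/W
Required total resistance R_tot = ΔT/Q_allow = 38/5640 = 0.006738 K/W
R_mineral wool = R_tot − R_other = 0.002647 K/W
L = R·k·A = 0.002647×0.0344×38.2

L ≈ 3.48 mm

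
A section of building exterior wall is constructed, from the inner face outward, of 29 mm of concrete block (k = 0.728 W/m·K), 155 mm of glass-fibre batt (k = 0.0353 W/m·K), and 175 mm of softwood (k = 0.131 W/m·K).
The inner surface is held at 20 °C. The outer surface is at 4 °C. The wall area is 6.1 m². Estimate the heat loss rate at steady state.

Thermal resistances in series:
R_concrete block = L/(kA) = 0.029/(0.728×6.1) = 0.00653 K/W
R_glass-fibre batt = L/(kA) = 0.155/(0.0353×6.1) = 0.7198 K/W
R_softwood = L/(kA) = 0.175/(0.131×6.1) = 0.219 K/W
R_total = 0.9454 K/W
Q = ΔT / R_total = 16 / 0.9454

Q ≈ 16.9 W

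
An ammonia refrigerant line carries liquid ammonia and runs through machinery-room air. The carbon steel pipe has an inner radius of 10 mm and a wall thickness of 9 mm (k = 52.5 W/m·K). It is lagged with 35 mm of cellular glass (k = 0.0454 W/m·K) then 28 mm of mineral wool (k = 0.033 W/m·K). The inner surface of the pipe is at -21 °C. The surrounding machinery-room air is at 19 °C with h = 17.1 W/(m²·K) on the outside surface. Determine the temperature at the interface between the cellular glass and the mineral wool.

T ≈ 4.3 °C

Radial resistances (cylindrical: R_cond = ln(r_o/r_i)/(2πkL), R_conv = 1/(h·2πrL)):
R_carbon steel pipe wall = ln(19/10)/(2π×52.5×1) = 0.001946 K/W
R_cellular glass = ln(54/19)/(2π×0.0454×1) = 3.662 K/W
R_mineral wool = ln(82/54)/(2π×0.033×1) = 2.015 K/W
R_outer film = 1/(h_o·2πr_oL) = 1/(17.1×2π×0.082×1) = 0.1135 K/W
R_total = 5.792 K/W
Q = ΔT/R_total = 40/5.792
Q = 6.91 W/m
T_interface = T_inner + Q·ΣR(inner→interface) = -21 + 6.91×3.664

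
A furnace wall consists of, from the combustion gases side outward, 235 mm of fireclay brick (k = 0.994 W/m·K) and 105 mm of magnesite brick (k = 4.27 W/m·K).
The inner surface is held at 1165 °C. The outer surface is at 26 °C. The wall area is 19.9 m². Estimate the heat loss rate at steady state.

Thermal resistances in series:
R_fireclay brick = L/(kA) = 0.235/(0.994×19.9) = 0.01188 K/W
R_magnesite brick = L/(kA) = 0.105/(4.27×19.9) = 0.001236 K/W
R_total = 0.01312 K/W
Q = ΔT / R_total = 1139 / 0.01312

Q ≈ 86800 W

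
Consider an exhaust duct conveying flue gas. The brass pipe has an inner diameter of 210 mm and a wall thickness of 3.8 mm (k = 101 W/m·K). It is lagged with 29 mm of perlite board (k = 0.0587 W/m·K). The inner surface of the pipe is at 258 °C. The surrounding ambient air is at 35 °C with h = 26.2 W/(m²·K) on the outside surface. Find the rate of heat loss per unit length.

q′ ≈ 326 W/m

Per-layer cylindrical resistances, series-summed:
R_brass pipe wall = ln(108.8/105)/(2π×101×1) = 5.602×10^-5 K/W
R_perlite board = ln(137.8/108.8)/(2π×0.0587×1) = 0.6407 K/W
R_outer film = 1/(h_o·2πr_oL) = 1/(26.2×2π×0.1378×1) = 0.04408 K/W
R_total = 0.6848 K/W
Q = ΔT/R_total = 223/0.6848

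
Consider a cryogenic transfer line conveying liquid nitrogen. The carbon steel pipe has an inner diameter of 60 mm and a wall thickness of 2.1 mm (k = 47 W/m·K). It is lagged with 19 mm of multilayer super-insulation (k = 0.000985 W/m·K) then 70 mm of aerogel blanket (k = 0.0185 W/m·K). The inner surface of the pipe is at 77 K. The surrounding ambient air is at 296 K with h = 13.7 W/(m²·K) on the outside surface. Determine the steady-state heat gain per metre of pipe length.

Cylindrical conduction, so R = ln(r₂/r₁)/(2πkL) per layer, in series:
R_carbon steel pipe wall = ln(32.1/30)/(2π×47×1) = 2.291×10^-4 K/W
R_multilayer super-insulation = ln(51.1/32.1)/(2π×0.000985×1) = 75.12 K/W
R_aerogel blanket = ln(121.1/51.1)/(2π×0.0185×1) = 7.423 K/W
R_outer film = 1/(h_o·2πr_oL) = 1/(13.7×2π×0.1211×1) = 0.09593 K/W
R_total = 82.64 K/W
Q = ΔT/R_total = 219/82.64

q′ ≈ 2.65 W/m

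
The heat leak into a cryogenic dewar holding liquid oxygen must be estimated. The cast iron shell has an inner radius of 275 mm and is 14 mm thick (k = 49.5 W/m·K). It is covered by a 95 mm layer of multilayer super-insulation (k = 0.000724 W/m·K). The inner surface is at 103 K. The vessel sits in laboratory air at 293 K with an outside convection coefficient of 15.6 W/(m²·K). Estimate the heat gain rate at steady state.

Radial (spherical) resistances in series:
R_cast iron shell = (1/0.275 − 1/0.289)/(4π×49.5) = 2.832×10^-4 K/W
R_multilayer super-insulation = (1/0.289 − 1/0.384)/(4π×0.000724) = 94.09 K/W
R_outer film = 1/(h·4πr_o²) = 1/(15.6×4π×0.384²) = 0.03459 K/W
R_total = 94.13 K/W
Q = ΔT/R_total = 190/94.13

Q ≈ 2.02 W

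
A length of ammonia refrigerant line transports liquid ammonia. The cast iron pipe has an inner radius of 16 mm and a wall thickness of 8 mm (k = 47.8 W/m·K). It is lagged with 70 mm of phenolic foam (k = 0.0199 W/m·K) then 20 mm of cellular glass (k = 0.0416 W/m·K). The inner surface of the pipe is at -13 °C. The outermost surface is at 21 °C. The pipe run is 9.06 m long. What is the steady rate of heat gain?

Per-layer cylindrical resistances, series-summed:
R_cast iron pipe wall = ln(24/16)/(2π×47.8×9.06) = 1.49×10^-4 K/W
R_phenolic foam = ln(94/24)/(2π×0.0199×9.06) = 1.205 K/W
R_cellular glass = ln(114/94)/(2π×0.0416×9.06) = 0.08146 K/W
R_total = 1.287 K/W
Q = ΔT/R_total = 34/1.287

Q ≈ 26.4 W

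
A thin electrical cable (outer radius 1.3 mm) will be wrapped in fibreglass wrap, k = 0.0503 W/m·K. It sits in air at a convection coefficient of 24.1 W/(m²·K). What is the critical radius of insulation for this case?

r_cr ≈ 2.09 mm

For a cylinder r_cr = k/h = 0.0503/24.1
r_cr = 2.09 mm; since the bare radius (1.3 mm) is below r_cr, adding a thin layer of insulation will *increase* heat loss.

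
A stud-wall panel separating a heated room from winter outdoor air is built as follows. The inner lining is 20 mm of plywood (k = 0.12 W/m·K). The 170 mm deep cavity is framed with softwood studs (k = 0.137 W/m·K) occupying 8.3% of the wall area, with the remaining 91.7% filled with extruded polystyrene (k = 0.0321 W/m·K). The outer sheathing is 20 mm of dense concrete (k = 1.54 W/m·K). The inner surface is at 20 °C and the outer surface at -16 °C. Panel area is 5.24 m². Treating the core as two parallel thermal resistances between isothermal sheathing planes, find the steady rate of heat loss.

Q ≈ 43.4 W

Sheathing layers in series; stud and cavity paths in parallel between them.
R_inner = 0.02/(0.12×5.24) = 0.03181 K/W
R_stud  = 0.17/(0.137×0.083×5.24) = 2.853 K/W
R_cav   = 0.17/(0.0321×0.917×5.24) = 1.102 K/W
1/R_core = 1/R_stud + 1/R_cav → R_core = 0.795 K/W
R_outer = 0.02/(1.54×5.24) = 0.002478 K/W
R_total = 0.8293 K/W
Q = ΔT/R_total = 36/0.8293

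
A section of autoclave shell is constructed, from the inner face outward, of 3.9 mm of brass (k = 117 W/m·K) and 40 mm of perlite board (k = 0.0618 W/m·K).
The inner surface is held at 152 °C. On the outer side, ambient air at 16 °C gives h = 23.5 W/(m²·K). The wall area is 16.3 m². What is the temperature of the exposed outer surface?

Treating each layer as a thermal resistance in series:
R_brass = L/(kA) = 0.0039/(117×16.3) = 2.045×10^-6 K/W
R_perlite board = L/(kA) = 0.04/(0.0618×16.3) = 0.03971 K/W
R_outer film = 1/(h_o·A) = 1/(23.5×16.3) = 0.002611 K/W
R_total = 0.04232 K/W;  Q = ΔT/R_total = 136/0.04232 = 3214 W
T_interface = T_inner − Q·ΣR(inner→interface) = 152 − 3210×0.03971

T ≈ 24.4 °C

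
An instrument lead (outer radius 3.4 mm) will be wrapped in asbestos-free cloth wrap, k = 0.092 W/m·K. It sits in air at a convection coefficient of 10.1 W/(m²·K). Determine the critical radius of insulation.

r_cr ≈ 9.11 mm

For a cylinder r_cr = k/h = 0.092/10.1
r_cr = 9.11 mm; since the bare radius (3.4 mm) is below r_cr, adding a thin layer of insulation will *increase* heat loss.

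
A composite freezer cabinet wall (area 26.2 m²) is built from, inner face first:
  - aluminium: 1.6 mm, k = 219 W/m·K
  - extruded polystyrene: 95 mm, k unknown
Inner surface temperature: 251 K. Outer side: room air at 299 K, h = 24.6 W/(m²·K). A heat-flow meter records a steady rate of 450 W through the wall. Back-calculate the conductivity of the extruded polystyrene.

Model the wall as resistances in series:
R_aluminium = L/(kA) = 0.0016/(219×26.2) = 2.789×10^-7 K/W
R_outer film = 1/(h_o·A) = 1/(24.6×26.2) = 0.001552 K/W
Sum of known resistances R_other = 0.001552 K/W
Total R = ΔT/Q = 48/450 = 0.1067 K/W
R_extruded polystyrene = R_total − R_other = 0.1051 K/W
k = L/(R·A) = 0.095/(0.1051×26.2)

k ≈ 0.0345 W/(m·K)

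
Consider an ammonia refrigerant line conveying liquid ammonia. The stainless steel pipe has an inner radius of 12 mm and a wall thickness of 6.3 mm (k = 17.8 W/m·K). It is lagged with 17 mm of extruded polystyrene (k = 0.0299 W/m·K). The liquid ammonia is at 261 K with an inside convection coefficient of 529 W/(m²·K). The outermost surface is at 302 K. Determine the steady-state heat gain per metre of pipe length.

Cylindrical conduction, so R = ln(r₂/r₁)/(2πkL) per layer, in series:
R_inner film = 1/(h_i·2πr₁L) = 1/(529×2π×0.012×1) = 0.02507 K/W
R_stainless steel pipe wall = ln(18.3/12)/(2π×17.8×1) = 0.003773 K/W
R_extruded polystyrene = ln(35.3/18.3)/(2π×0.0299×1) = 3.497 K/W
R_total = 3.526 K/W
Q = ΔT/R_total = 41/3.526

q′ ≈ 11.6 W/m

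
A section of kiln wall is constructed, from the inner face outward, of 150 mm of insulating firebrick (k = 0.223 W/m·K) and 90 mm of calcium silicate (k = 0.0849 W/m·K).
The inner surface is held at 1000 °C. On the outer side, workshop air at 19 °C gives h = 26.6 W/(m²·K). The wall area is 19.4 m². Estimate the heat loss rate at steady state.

Series thermal resistances:
R_insulating firebrick = L/(kA) = 0.15/(0.223×19.4) = 0.03467 K/W
R_calcium silicate = L/(kA) = 0.09/(0.0849×19.4) = 0.05464 K/W
R_outer film = 1/(h_o·A) = 1/(26.6×19.4) = 0.001938 K/W
R_total = 0.09125 K/W
Q = ΔT / R_total = 981 / 0.09125

Q ≈ 10800 W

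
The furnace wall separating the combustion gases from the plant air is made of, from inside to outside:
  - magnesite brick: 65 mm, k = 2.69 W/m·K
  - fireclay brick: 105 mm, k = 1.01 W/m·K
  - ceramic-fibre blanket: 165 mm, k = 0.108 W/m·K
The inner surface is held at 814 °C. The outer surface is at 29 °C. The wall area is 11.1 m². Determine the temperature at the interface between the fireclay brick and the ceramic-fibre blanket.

Model the wall as resistances in series:
R_magnesite brick = L/(kA) = 0.065/(2.69×11.1) = 0.002177 K/W
R_fireclay brick = L/(kA) = 0.105/(1.01×11.1) = 0.009366 K/W
R_ceramic-fibre blanket = L/(kA) = 0.165/(0.108×11.1) = 0.1376 K/W
R_total = 0.1492 K/W;  Q = ΔT/R_total = 785/0.1492 = 5262 W
T_interface = T_inner − Q·ΣR(inner→interface) = 814 − 5260×0.01154

T ≈ 753 °C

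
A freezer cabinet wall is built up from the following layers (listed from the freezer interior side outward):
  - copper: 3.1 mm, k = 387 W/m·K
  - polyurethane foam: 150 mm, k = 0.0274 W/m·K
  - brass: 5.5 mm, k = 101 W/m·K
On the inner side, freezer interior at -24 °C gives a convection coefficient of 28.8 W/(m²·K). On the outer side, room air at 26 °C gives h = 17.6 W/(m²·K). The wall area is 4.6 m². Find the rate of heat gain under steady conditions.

Series thermal resistances:
R_inner film = 1/(h_i·A) = 1/(28.8×4.6) = 0.007548 K/W
R_copper = L/(kA) = 0.0031/(387×4.6) = 1.741×10^-6 K/W
R_polyurethane foam = L/(kA) = 0.15/(0.0274×4.6) = 1.19 K/W
R_brass = L/(kA) = 0.0055/(101×4.6) = 1.184×10^-5 K/W
R_outer film = 1/(h_o·A) = 1/(17.6×4.6) = 0.01235 K/W
R_total = 1.21 K/W
Q = ΔT / R_total = 50 / 1.21

Q ≈ 41.3 W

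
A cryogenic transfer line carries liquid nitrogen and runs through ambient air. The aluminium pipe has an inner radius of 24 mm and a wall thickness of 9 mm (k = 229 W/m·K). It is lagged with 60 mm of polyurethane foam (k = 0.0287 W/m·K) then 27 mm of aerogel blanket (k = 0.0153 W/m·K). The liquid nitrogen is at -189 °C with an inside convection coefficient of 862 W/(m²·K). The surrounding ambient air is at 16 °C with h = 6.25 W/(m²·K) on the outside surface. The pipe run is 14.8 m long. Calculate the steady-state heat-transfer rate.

Cylindrical conduction, so R = ln(r₂/r₁)/(2πkL) per layer, in series:
R_inner film = 1/(h_i·2πr₁L) = 1/(862×2π×0.024×14.8) = 5.198×10^-4 K/W
R_aluminium pipe wall = ln(33/24)/(2π×229×14.8) = 1.495×10^-5 K/W
R_polyurethane foam = ln(93/33)/(2π×0.0287×14.8) = 0.3882 K/W
R_aerogel blanket = ln(120/93)/(2π×0.0153×14.8) = 0.1792 K/W
R_outer film = 1/(h_o·2πr_oL) = 1/(6.25×2π×0.12×14.8) = 0.01434 K/W
R_total = 0.5822 K/W
Q = ΔT/R_total = 205/0.5822

Q ≈ 352 W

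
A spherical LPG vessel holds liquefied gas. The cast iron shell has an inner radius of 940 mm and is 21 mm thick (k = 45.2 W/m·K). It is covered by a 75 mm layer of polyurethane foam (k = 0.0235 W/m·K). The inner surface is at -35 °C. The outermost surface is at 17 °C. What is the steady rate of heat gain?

Q ≈ 204 W

Spherical conduction: R = (1/r_in − 1/r_out)/(4πk) per layer; series-sum.
R_cast iron shell = (1/0.94 − 1/0.961)/(4π×45.2) = 4.093×10^-5 K/W
R_polyurethane foam = (1/0.961 − 1/1.036)/(4π×0.0235) = 0.2551 K/W
R_total = 0.2551 K/W
Q = ΔT/R_total = 52/0.2551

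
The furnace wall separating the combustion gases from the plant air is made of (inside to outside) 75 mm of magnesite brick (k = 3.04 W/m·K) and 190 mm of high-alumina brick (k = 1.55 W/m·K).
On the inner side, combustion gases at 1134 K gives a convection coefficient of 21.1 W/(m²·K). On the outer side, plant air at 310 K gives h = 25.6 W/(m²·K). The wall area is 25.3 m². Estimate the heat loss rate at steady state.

Q ≈ 89200 W

Using the resistance-network approach (series):
R_inner film = 1/(h_i·A) = 1/(21.1×25.3) = 0.001873 K/W
R_magnesite brick = L/(kA) = 0.075/(3.04×25.3) = 9.751×10^-4 K/W
R_high-alumina brick = L/(kA) = 0.19/(1.55×25.3) = 0.004845 K/W
R_outer film = 1/(h_o·A) = 1/(25.6×25.3) = 0.001544 K/W
R_total = 0.009237 K/W
Q = ΔT / R_total = 824 / 0.009237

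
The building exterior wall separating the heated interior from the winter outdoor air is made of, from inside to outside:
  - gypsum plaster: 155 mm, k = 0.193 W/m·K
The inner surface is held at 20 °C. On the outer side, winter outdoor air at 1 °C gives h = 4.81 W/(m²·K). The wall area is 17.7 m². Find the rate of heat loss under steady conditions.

Q ≈ 333 W

Thermal resistances in series:
R_gypsum plaster = L/(kA) = 0.155/(0.193×17.7) = 0.04537 K/W
R_outer film = 1/(h_o·A) = 1/(4.81×17.7) = 0.01175 K/W
R_total = 0.05712 K/W
Q = ΔT / R_total = 19 / 0.05712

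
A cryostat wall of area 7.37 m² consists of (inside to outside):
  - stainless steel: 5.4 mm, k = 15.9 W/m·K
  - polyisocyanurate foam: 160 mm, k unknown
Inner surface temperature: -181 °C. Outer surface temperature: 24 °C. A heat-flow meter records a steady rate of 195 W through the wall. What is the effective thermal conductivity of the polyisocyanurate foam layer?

k ≈ 0.0207 W/(m·K)

Model the wall as resistances in series:
R_stainless steel = L/(kA) = 0.0054/(15.9×7.37) = 4.608×10^-5 K/W
Sum of known resistances R_other = 4.608×10^-5 K/W
Total R = ΔT/Q = 205/195 = 1.051 K/W
R_polyisocyanurate foam = R_total − R_other = 1.051 K/W
k = L/(R·A) = 0.16/(1.051×7.37)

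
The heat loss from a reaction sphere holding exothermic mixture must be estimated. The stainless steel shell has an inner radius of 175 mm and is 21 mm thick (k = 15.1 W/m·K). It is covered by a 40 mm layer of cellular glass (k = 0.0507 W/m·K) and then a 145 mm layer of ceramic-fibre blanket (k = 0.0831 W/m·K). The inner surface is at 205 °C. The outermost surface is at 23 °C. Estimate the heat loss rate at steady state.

Radial (spherical) resistances in series:
R_stainless steel shell = (1/0.175 − 1/0.196)/(4π×15.1) = 0.003227 K/W
R_cellular glass = (1/0.196 − 1/0.236)/(4π×0.0507) = 1.357 K/W
R_ceramic-fibre blanket = (1/0.236 − 1/0.381)/(4π×0.0831) = 1.544 K/W
R_total = 2.905 K/W
Q = ΔT/R_total = 182/2.905

Q ≈ 62.7 W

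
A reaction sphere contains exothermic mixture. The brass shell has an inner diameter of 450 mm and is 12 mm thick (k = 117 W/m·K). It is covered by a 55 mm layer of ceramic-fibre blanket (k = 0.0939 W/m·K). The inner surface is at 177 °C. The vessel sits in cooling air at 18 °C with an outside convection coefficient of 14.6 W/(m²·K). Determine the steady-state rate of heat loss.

Each spherical layer contributes R = (1/r_i − 1/r_o)/(4πk):
R_brass shell = (1/0.225 − 1/0.237)/(4π×117) = 1.531×10^-4 K/W
R_ceramic-fibre blanket = (1/0.237 − 1/0.292)/(4π×0.0939) = 0.6735 K/W
R_outer film = 1/(h·4πr_o²) = 1/(14.6×4π×0.292²) = 0.06393 K/W
R_total = 0.7376 K/W
Q = ΔT/R_total = 159/0.7376

Q ≈ 216 W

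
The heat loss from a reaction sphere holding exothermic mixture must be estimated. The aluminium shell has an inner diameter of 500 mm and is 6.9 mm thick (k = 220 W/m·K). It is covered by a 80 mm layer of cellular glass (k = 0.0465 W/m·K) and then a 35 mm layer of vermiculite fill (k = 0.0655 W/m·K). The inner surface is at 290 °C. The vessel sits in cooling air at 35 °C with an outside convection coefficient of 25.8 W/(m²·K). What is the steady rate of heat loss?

Spherical conduction: R = (1/r_in − 1/r_out)/(4πk) per layer; series-sum.
R_aluminium shell = (1/0.25 − 1/0.2569)/(4π×220) = 3.886×10^-5 K/W
R_cellular glass = (1/0.2569 − 1/0.3369)/(4π×0.0465) = 1.582 K/W
R_vermiculite fill = (1/0.3369 − 1/0.3719)/(4π×0.0655) = 0.3394 K/W
R_outer film = 1/(h·4πr_o²) = 1/(25.8×4π×0.3719²) = 0.0223 K/W
R_total = 1.944 K/W
Q = ΔT/R_total = 255/1.944

Q ≈ 131 W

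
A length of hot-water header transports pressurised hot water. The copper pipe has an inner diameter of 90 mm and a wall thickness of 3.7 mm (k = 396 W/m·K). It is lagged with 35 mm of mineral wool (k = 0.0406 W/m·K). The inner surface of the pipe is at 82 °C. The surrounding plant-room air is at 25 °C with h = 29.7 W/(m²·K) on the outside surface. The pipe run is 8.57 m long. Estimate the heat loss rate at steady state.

Treating each annulus and film as a series resistance:
R_copper pipe wall = ln(48.7/45)/(2π×396×8.57) = 3.706×10^-6 K/W
R_mineral wool = ln(83.7/48.7)/(2π×0.0406×8.57) = 0.2477 K/W
R_outer film = 1/(h_o·2πr_oL) = 1/(29.7×2π×0.0837×8.57) = 0.007471 K/W
R_total = 0.2552 K/W
Q = ΔT/R_total = 57/0.2552

Q ≈ 223 W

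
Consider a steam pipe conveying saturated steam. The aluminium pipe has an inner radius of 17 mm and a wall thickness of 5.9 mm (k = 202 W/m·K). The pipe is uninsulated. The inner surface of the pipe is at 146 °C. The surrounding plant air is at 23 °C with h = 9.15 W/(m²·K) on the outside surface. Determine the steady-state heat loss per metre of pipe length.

q′ ≈ 162 W/m

Cylindrical conduction, so R = ln(r₂/r₁)/(2πkL) per layer, in series:
R_aluminium pipe wall = ln(22.9/17)/(2π×202×1) = 2.347×10^-4 K/W
R_outer film = 1/(h_o·2πr_oL) = 1/(9.15×2π×0.0229×1) = 0.7596 K/W
R_total = 0.7598 K/W
Q = ΔT/R_total = 123/0.7598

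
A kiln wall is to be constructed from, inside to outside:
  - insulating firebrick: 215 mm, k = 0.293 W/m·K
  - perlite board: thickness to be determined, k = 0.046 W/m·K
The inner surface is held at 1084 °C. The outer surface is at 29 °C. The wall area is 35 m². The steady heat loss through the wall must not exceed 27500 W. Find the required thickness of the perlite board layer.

Using the resistance-network approach (series):
R_insulating firebrick = L/(kA) = 0.215/(0.293×35) = 0.02097 K/W
Sum of the known resistances R_other = 0.02097 K/W
Required total resistance R_tot = ΔT/Q_allow = 1055/27500 = 0.03836 K/W
R_perlite board = R_tot − R_other = 0.0174 K/W
L = R·k·A = 0.0174×0.046×35

L ≈ 28 mm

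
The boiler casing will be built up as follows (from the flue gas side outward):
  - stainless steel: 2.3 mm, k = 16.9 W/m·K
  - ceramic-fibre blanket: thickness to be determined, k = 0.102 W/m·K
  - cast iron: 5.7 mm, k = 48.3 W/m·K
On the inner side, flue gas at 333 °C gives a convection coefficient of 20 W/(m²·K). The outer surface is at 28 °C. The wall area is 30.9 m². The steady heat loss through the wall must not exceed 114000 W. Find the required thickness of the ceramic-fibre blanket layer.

Using the resistance-network approach (series):
R_inner film = 1/(h_i·A) = 1/(20×30.9) = 0.001618 K/W
R_stainless steel = L/(kA) = 0.0023/(16.9×30.9) = 4.404×10^-6 K/W
R_cast iron = L/(kA) = 0.0057/(48.3×30.9) = 3.819×10^-6 K/W
Sum of the known resistances R_other = 0.001626 K/W
Required total resistance R_tot = ΔT/Q_allow = 305/114000 = 0.002675 K/W
R_ceramic-fibre blanket = R_tot − R_other = 0.001049 K/W
L = R·k·A = 0.001049×0.102×30.9

L ≈ 3.31 mm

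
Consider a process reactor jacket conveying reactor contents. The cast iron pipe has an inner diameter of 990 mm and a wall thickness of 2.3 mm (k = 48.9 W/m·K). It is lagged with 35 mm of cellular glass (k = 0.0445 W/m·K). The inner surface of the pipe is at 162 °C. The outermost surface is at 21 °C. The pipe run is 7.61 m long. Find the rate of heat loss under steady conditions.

Q ≈ 4410 W

For a radial system each layer contributes R = ln(r_out/r_in)/(2πkL); films add R = 1/(hA).
R_cast iron pipe wall = ln(497.3/495)/(2π×48.9×7.61) = 1.983×10^-6 K/W
R_cellular glass = ln(532.3/497.3)/(2π×0.0445×7.61) = 0.03196 K/W
R_total = 0.03197 K/W
Q = ΔT/R_total = 141/0.03197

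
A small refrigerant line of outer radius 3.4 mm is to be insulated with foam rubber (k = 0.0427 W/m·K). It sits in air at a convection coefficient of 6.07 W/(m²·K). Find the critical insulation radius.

r_cr ≈ 7.03 mm

For a cylinder r_cr = k/h = 0.0427/6.07
r_cr = 7.03 mm; since the bare radius (3.4 mm) is below r_cr, adding a thin layer of insulation will *increase* heat loss.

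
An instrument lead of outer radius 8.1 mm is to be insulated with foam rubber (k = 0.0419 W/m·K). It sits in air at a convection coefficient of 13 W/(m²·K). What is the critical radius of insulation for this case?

For a cylinder r_cr = k/h = 0.0419/13
r_cr = 3.22 mm; since the bare radius (8.1 mm) is above r_cr, any added insulation will reduce heat loss.

r_cr ≈ 3.22 mm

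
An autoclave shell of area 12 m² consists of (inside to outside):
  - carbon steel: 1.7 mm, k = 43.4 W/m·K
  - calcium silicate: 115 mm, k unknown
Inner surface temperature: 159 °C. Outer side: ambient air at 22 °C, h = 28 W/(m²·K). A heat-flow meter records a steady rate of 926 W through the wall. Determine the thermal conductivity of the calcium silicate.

Using the resistance-network approach (series):
R_carbon steel = L/(kA) = 0.0017/(43.4×12) = 3.264×10^-6 K/W
R_outer film = 1/(h_o·A) = 1/(28×12) = 0.002976 K/W
Sum of known resistances R_other = 0.002979 K/W
Total R = ΔT/Q = 137/926 = 0.1479 K/W
R_calcium silicate = R_total − R_other = 0.145 K/W
k = L/(R·A) = 0.115/(0.145×12)

k ≈ 0.0661 W/(m·K)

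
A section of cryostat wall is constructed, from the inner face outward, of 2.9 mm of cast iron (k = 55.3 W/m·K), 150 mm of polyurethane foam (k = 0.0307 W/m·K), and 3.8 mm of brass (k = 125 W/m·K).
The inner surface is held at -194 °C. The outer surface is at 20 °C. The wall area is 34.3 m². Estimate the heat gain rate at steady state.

Q ≈ 1500 W

Treating each layer as a thermal resistance in series:
R_cast iron = L/(kA) = 0.0029/(55.3×34.3) = 1.529×10^-6 K/W
R_polyurethane foam = L/(kA) = 0.15/(0.0307×34.3) = 0.1424 K/W
R_brass = L/(kA) = 0.0038/(125×34.3) = 8.863×10^-7 K/W
R_total = 0.1425 K/W
Q = ΔT / R_total = 214 / 0.1425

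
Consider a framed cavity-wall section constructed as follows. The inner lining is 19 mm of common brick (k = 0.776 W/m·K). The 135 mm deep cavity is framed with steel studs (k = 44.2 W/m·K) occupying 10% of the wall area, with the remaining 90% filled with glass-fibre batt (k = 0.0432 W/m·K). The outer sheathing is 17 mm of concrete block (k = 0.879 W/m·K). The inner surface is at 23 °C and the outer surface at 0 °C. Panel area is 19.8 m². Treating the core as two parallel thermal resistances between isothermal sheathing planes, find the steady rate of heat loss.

Sheathing layers in series; stud and cavity paths in parallel between them.
R_inner = 0.019/(0.776×19.8) = 0.001237 K/W
R_stud  = 0.135/(44.2×0.1×19.8) = 0.001543 K/W
R_cav   = 0.135/(0.0432×0.9×19.8) = 0.1754 K/W
1/R_core = 1/R_stud + 1/R_cav → R_core = 0.001529 K/W
R_outer = 0.017/(0.879×19.8) = 9.768×10^-4 K/W
R_total = 0.003742 K/W
Q = ΔT/R_total = 23/0.003742

Q ≈ 6150 W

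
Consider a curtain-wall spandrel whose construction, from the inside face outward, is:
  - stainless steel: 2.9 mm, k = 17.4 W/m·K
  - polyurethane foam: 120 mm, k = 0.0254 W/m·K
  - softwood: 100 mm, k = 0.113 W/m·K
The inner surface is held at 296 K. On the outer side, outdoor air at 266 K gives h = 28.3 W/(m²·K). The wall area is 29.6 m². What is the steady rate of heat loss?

Q ≈ 157 W

Model the wall as resistances in series:
R_stainless steel = L/(kA) = 0.0029/(17.4×29.6) = 5.631×10^-6 K/W
R_polyurethane foam = L/(kA) = 0.12/(0.0254×29.6) = 0.1596 K/W
R_softwood = L/(kA) = 0.1/(0.113×29.6) = 0.0299 K/W
R_outer film = 1/(h_o·A) = 1/(28.3×29.6) = 0.001194 K/W
R_total = 0.1907 K/W
Q = ΔT / R_total = 30 / 0.1907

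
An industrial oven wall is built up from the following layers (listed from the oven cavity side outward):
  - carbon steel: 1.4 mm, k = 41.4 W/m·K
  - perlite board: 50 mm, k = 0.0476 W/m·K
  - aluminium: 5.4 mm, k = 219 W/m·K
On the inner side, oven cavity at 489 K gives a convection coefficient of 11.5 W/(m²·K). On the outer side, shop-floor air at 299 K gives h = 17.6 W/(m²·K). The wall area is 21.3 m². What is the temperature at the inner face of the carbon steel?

Series thermal resistances:
R_inner film = 1/(h_i·A) = 1/(11.5×21.3) = 0.004082 K/W
R_carbon steel = L/(kA) = 0.0014/(41.4×21.3) = 1.588×10^-6 K/W
R_perlite board = L/(kA) = 0.05/(0.0476×21.3) = 0.04932 K/W
R_aluminium = L/(kA) = 0.0054/(219×21.3) = 1.158×10^-6 K/W
R_outer film = 1/(h_o·A) = 1/(17.6×21.3) = 0.002668 K/W
R_total = 0.05607 K/W;  Q = ΔT/R_total = 190/0.05607 = 3389 W
T_interface = T_inner − Q·ΣR(inner→interface) = 489 − 3390×0.004082

T ≈ 475 K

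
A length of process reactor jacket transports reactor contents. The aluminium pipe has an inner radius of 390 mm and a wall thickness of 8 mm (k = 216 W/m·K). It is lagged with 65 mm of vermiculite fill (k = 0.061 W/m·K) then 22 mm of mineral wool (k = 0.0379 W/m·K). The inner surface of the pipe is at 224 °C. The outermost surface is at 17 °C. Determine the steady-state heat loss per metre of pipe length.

For a radial system each layer contributes R = ln(r_out/r_in)/(2πkL); films add R = 1/(hA).
R_aluminium pipe wall = ln(398/390)/(2π×216×1) = 1.496×10^-5 K/W
R_vermiculite fill = ln(463/398)/(2π×0.061×1) = 0.3947 K/W
R_mineral wool = ln(485/463)/(2π×0.0379×1) = 0.1949 K/W
R_total = 0.5896 K/W
Q = ΔT/R_total = 207/0.5896

q′ ≈ 351 W/m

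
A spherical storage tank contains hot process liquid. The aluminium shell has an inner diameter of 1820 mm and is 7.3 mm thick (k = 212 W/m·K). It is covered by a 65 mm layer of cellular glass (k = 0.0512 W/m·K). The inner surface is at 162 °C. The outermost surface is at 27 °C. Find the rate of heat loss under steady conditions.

Q ≈ 1200 W

Each spherical layer contributes R = (1/r_i − 1/r_o)/(4πk):
R_aluminium shell = (1/0.91 − 1/0.9173)/(4π×212) = 3.283×10^-6 K/W
R_cellular glass = (1/0.9173 − 1/0.9823)/(4π×0.0512) = 0.1121 K/W
R_total = 0.1121 K/W
Q = ΔT/R_total = 135/0.1121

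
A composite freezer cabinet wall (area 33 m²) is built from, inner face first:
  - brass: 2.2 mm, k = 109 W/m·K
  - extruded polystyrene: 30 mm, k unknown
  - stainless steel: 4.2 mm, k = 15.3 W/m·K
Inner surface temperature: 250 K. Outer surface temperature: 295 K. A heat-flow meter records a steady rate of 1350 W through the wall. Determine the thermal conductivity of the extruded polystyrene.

k ≈ 0.0273 W/(m·K)

Model the wall as resistances in series:
R_brass = L/(kA) = 0.0022/(109×33) = 6.116×10^-7 K/W
R_stainless steel = L/(kA) = 0.0042/(15.3×33) = 8.318×10^-6 K/W
Sum of known resistances R_other = 8.93×10^-6 K/W
Total R = ΔT/Q = 45/1350 = 0.03333 K/W
R_extruded polystyrene = R_total − R_other = 0.03332 K/W
k = L/(R·A) = 0.03/(0.03332×33)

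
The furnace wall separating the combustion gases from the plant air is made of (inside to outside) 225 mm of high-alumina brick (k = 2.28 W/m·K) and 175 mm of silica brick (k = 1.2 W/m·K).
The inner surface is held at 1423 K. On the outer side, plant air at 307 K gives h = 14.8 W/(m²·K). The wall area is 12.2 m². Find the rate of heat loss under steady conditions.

Series thermal resistances:
R_high-alumina brick = L/(kA) = 0.225/(2.28×12.2) = 0.008089 K/W
R_silica brick = L/(kA) = 0.175/(1.2×12.2) = 0.01195 K/W
R_outer film = 1/(h_o·A) = 1/(14.8×12.2) = 0.005538 K/W
R_total = 0.02558 K/W
Q = ΔT / R_total = 1116 / 0.02558

Q ≈ 43600 W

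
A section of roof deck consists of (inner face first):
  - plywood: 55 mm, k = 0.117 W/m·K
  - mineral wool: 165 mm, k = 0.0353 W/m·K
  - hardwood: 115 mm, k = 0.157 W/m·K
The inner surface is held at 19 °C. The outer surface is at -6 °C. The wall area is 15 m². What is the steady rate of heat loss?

Thermal resistances in series:
R_plywood = L/(kA) = 0.055/(0.117×15) = 0.03134 K/W
R_mineral wool = L/(kA) = 0.165/(0.0353×15) = 0.3116 K/W
R_hardwood = L/(kA) = 0.115/(0.157×15) = 0.04883 K/W
R_total = 0.3918 K/W
Q = ΔT / R_total = 25 / 0.3918

Q ≈ 63.8 W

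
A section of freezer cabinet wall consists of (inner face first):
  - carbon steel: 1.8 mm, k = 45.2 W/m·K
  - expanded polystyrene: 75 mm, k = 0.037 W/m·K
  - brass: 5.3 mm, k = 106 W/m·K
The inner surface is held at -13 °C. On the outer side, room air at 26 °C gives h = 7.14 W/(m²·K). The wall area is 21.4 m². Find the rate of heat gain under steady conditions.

Q ≈ 385 W

Thermal resistances in series:
R_carbon steel = L/(kA) = 0.0018/(45.2×21.4) = 1.861×10^-6 K/W
R_expanded polystyrene = L/(kA) = 0.075/(0.037×21.4) = 0.09472 K/W
R_brass = L/(kA) = 0.0053/(106×21.4) = 2.336×10^-6 K/W
R_outer film = 1/(h_o·A) = 1/(7.14×21.4) = 0.006545 K/W
R_total = 0.1013 K/W
Q = ΔT / R_total = 39 / 0.1013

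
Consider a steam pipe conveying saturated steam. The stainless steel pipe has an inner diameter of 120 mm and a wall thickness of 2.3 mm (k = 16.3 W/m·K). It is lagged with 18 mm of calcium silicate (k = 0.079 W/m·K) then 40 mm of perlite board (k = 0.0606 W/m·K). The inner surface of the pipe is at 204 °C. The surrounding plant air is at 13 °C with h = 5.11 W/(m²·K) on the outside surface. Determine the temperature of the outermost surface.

Cylindrical conduction, so R = ln(r₂/r₁)/(2πkL) per layer, in series:
R_stainless steel pipe wall = ln(62.3/60)/(2π×16.3×1) = 3.673×10^-4 K/W
R_calcium silicate = ln(80.3/62.3)/(2π×0.079×1) = 0.5113 K/W
R_perlite board = ln(120.3/80.3)/(2π×0.0606×1) = 1.062 K/W
R_outer film = 1/(h_o·2πr_oL) = 1/(5.11×2π×0.1203×1) = 0.2589 K/W
R_total = 1.832 K/W
Q = ΔT/R_total = 191/1.832
Q = 104 W/m
T_interface = T_inner − Q·ΣR(inner→interface) = 204 − 104×1.573

T ≈ 40 °C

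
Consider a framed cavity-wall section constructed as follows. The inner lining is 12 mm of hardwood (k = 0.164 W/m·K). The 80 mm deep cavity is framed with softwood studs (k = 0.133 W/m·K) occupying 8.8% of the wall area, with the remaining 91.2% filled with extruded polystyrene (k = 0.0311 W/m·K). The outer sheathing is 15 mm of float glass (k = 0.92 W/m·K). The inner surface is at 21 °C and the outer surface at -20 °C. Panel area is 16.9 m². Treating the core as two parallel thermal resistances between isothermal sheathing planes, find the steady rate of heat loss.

Sheathing layers in series; stud and cavity paths in parallel between them.
R_inner = 0.012/(0.164×16.9) = 0.00433 K/W
R_stud  = 0.08/(0.133×0.088×16.9) = 0.4045 K/W
R_cav   = 0.08/(0.0311×0.912×16.9) = 0.1669 K/W
1/R_core = 1/R_stud + 1/R_cav → R_core = 0.1181 K/W
R_outer = 0.015/(0.92×16.9) = 9.648×10^-4 K/W
R_total = 0.1234 K/W
Q = ΔT/R_total = 41/0.1234

Q ≈ 332 W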